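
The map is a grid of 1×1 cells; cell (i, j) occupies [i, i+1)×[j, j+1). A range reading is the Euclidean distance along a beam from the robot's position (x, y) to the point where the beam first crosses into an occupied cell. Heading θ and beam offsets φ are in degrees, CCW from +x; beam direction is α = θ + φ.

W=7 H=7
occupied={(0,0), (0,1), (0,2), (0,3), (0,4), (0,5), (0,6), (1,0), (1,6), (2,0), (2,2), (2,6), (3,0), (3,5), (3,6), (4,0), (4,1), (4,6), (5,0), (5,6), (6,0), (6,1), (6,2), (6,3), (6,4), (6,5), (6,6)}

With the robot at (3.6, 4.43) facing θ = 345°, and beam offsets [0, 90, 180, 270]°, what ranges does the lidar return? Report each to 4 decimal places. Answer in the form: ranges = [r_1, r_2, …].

beam 1: φ=0°, α=345°
  dir = (cos 345°, sin 345°) = (0.9659, -0.2588); from cell (3,4)
  next x-line at t=0.4141, next y-line at t=1.6614; Δt_x=1.0353, Δt_y=3.8637
    x: enter (4,4) at t=0.4141
    x: enter (5,4) at t=1.4494
    y: enter (5,3) at t=1.6614
    x: enter (6,3) at t=2.4847 ← occupied
  → r_1 = 2.4847
beam 2: φ=90°, α=75°
  dir = (cos 75°, sin 75°) = (0.2588, 0.9659); from cell (3,4)
  next x-line at t=1.5455, next y-line at t=0.5901; Δt_x=3.8637, Δt_y=1.0353
    y: enter (3,5) at t=0.5901 ← occupied
  → r_2 = 0.5901
beam 3: φ=180°, α=165°
  dir = (cos 165°, sin 165°) = (-0.9659, 0.2588); from cell (3,4)
  next x-line at t=0.6212, next y-line at t=2.2023; Δt_x=1.0353, Δt_y=3.8637
    x: enter (2,4) at t=0.6212
    x: enter (1,4) at t=1.6564
    y: enter (1,5) at t=2.2023
    x: enter (0,5) at t=2.6917 ← occupied
  → r_3 = 2.6917
beam 4: φ=270°, α=255°
  dir = (cos 255°, sin 255°) = (-0.2588, -0.9659); from cell (3,4)
  next x-line at t=2.3182, next y-line at t=0.4452; Δt_x=3.8637, Δt_y=1.0353
    y: enter (3,3) at t=0.4452
    y: enter (3,2) at t=1.4804
    x: enter (2,2) at t=2.3182 ← occupied
  → r_4 = 2.3182

ranges = [2.4847, 0.5901, 2.6917, 2.3182]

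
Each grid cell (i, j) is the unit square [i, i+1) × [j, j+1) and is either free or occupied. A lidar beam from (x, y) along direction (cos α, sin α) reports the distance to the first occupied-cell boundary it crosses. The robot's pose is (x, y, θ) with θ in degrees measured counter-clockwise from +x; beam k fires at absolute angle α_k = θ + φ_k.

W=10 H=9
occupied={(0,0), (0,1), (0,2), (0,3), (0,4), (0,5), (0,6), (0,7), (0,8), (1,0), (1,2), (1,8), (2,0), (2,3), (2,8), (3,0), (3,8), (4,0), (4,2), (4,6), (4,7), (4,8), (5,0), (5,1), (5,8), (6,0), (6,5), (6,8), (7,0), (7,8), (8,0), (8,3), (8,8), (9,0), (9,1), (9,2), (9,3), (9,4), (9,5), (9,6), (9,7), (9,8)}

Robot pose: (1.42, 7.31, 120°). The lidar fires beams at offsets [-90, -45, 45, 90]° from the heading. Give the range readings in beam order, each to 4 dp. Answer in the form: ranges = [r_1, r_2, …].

beam 1: φ=-90°, α=30°
  dir = (cos 30°, sin 30°) = (0.8660, 0.5000); from cell (1,7)
  next x-line at t=0.6697, next y-line at t=1.3800; Δt_x=1.1547, Δt_y=2.0000
    x: enter (2,7) at t=0.6697
    y: enter (2,8) at t=1.3800 ← occupied
  → r_1 = 1.3800
beam 2: φ=-45°, α=75°
  dir = (cos 75°, sin 75°) = (0.2588, 0.9659); from cell (1,7)
  next x-line at t=2.2409, next y-line at t=0.7143; Δt_x=3.8637, Δt_y=1.0353
    y: enter (1,8) at t=0.7143 ← occupied
  → r_2 = 0.7143
beam 3: φ=45°, α=165°
  dir = (cos 165°, sin 165°) = (-0.9659, 0.2588); from cell (1,7)
  next x-line at t=0.4348, next y-line at t=2.6660; Δt_x=1.0353, Δt_y=3.8637
    x: enter (0,7) at t=0.4348 ← occupied
  → r_3 = 0.4348
beam 4: φ=90°, α=210°
  dir = (cos 210°, sin 210°) = (-0.8660, -0.5000); from cell (1,7)
  next x-line at t=0.4850, next y-line at t=0.6200; Δt_x=1.1547, Δt_y=2.0000
    x: enter (0,7) at t=0.4850 ← occupied
  → r_4 = 0.4850

ranges = [1.3800, 0.7143, 0.4348, 0.4850]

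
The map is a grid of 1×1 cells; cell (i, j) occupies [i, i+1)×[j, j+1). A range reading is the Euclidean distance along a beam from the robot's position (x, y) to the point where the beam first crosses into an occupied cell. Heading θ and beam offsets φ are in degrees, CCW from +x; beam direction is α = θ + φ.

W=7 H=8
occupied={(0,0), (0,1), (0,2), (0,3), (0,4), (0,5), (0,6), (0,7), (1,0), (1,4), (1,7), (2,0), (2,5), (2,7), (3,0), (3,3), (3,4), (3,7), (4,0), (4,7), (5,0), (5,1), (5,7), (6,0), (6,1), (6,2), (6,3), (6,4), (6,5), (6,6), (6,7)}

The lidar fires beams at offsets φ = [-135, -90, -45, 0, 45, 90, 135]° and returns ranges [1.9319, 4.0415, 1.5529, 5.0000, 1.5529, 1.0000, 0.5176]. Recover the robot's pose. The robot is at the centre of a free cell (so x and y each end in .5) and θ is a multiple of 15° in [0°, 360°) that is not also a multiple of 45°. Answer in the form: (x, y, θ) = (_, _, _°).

Candidates: 25 free-cell centres × 16 headings = 400 poses. Raycast each; keep the one whose scan matches to 4 dp.
  (5.5, 6.5, 15°): beam 1 = 3.0000 ≠ 1.9319 ✗
  (2.5, 2.5, 210°): beam 2 = 1.7321 ≠ 4.0415 ✗
  (2.5, 2.5, 300°): beam 1 = 1.5529 ≠ 1.9319 ✗
  (4.5, 6.5, 240°): beam 1 = 0.5176 ≠ 1.9319 ✗
  (5.5, 2.5, 75°): beam 1 = 0.5774 ≠ 1.9319 ✗
  …
  (5.5, 3.5, 210°): r_1=1.9319, r_2=4.0415, r_3=1.5529, r_4=5.0000, r_5=1.5529, r_6=1.0000, r_7=0.5176 — all match ✓
Unique over the lattice → pose = (5.5, 3.5, 210°).

(x, y, θ) = (5.5, 3.5, 210°)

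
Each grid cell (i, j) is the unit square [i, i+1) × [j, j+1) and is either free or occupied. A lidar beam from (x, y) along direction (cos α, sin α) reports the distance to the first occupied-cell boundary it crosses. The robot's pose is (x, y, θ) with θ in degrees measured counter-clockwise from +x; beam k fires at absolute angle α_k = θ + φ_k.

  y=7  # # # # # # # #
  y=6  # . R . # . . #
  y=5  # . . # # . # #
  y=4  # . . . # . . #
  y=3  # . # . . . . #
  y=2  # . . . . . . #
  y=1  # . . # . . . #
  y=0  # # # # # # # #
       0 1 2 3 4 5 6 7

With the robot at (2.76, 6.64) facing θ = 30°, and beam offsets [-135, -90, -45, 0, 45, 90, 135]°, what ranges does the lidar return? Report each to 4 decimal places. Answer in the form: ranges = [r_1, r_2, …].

beam 1: φ=-135°, α=255°
  cosα=-0.2588 sinα=-0.9659 | (2,6) | tMaxX 2.9364 tMaxY 0.6626 | tΔX 3.8637 tΔY 1.0353
    t=0.6626 [y] (2,5)
    t=1.6979 [y] (2,4)
    t=2.7331 [y] (2,3) — stop
  → r_1 = 2.7331
beam 2: φ=-90°, α=300°
  cosα=0.5000 sinα=-0.8660 | (2,6) | tMaxX 0.4800 tMaxY 0.7390 | tΔX 2.0000 tΔY 1.1547
    t=0.4800 [x] (3,6)
    t=0.7390 [y] (3,5) — stop
  → r_2 = 0.7390
beam 3: φ=-45°, α=345°
  cosα=0.9659 sinα=-0.2588 | (2,6) | tMaxX 0.2485 tMaxY 2.4728 | tΔX 1.0353 tΔY 3.8637
    t=0.2485 [x] (3,6)
    t=1.2837 [x] (4,6) — stop
  → r_3 = 1.2837
beam 4: φ=0°, α=30°
  cosα=0.8660 sinα=0.5000 | (2,6) | tMaxX 0.2771 tMaxY 0.7200 | tΔX 1.1547 tΔY 2.0000
    t=0.2771 [x] (3,6)
    t=0.7200 [y] (3,7) — stop
  → r_4 = 0.7200
beam 5: φ=45°, α=75°
  cosα=0.2588 sinα=0.9659 | (2,6) | tMaxX 0.9273 tMaxY 0.3727 | tΔX 3.8637 tΔY 1.0353
    t=0.3727 [y] (2,7) — stop
  → r_5 = 0.3727
beam 6: φ=90°, α=120°
  cosα=-0.5000 sinα=0.8660 | (2,6) | tMaxX 1.5200 tMaxY 0.4157 | tΔX 2.0000 tΔY 1.1547
    t=0.4157 [y] (2,7) — stop
  → r_6 = 0.4157
beam 7: φ=135°, α=165°
  cosα=-0.9659 sinα=0.2588 | (2,6) | tMaxX 0.7868 tMaxY 1.3909 | tΔX 1.0353 tΔY 3.8637
    t=0.7868 [x] (1,6)
    t=1.3909 [y] (1,7) — stop
  → r_7 = 1.3909

ranges = [2.7331, 0.7390, 1.2837, 0.7200, 0.3727, 0.4157, 1.3909]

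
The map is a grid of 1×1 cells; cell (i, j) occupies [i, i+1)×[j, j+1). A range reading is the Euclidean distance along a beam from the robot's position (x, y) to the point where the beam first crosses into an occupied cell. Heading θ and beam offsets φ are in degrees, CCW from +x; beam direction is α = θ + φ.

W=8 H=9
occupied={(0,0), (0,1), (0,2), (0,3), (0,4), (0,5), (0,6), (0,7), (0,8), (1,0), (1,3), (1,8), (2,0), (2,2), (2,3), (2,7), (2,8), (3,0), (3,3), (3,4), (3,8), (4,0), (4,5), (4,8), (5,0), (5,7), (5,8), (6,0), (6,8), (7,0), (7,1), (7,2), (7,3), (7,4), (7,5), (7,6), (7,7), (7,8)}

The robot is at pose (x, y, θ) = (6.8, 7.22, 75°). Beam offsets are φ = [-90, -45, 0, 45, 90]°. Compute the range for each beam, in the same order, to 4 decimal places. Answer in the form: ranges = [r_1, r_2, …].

beam 1: φ=-90°, α=345°
  d=(0.9659,-0.2588)  start (6,7)  tX=0.2071 tY=0.8500  stride 1/|dx|=1.0353 1/|dy|=3.8637
    cross x-line → (7,7), t=0.2071 (wall)
  → r_1 = 0.2071
beam 2: φ=-45°, α=30°
  d=(0.8660,0.5000)  start (6,7)  tX=0.2309 tY=1.5600  stride 1/|dx|=1.1547 1/|dy|=2.0000
    cross x-line → (7,7), t=0.2309 (wall)
  → r_2 = 0.2309
beam 3: φ=0°, α=75°
  d=(0.2588,0.9659)  start (6,7)  tX=0.7727 tY=0.8075  stride 1/|dx|=3.8637 1/|dy|=1.0353
    cross x-line → (7,7), t=0.7727 (wall)
  → r_3 = 0.7727
beam 4: φ=45°, α=120°
  d=(-0.5000,0.8660)  start (6,7)  tX=1.6000 tY=0.9007  stride 1/|dx|=2.0000 1/|dy|=1.1547
    cross y-line → (6,8), t=0.9007 (wall)
  → r_4 = 0.9007
beam 5: φ=90°, α=165°
  d=(-0.9659,0.2588)  start (6,7)  tX=0.8282 tY=3.0137  stride 1/|dx|=1.0353 1/|dy|=3.8637
    cross x-line → (5,7), t=0.8282 (wall)
  → r_5 = 0.8282

ranges = [0.2071, 0.2309, 0.7727, 0.9007, 0.8282]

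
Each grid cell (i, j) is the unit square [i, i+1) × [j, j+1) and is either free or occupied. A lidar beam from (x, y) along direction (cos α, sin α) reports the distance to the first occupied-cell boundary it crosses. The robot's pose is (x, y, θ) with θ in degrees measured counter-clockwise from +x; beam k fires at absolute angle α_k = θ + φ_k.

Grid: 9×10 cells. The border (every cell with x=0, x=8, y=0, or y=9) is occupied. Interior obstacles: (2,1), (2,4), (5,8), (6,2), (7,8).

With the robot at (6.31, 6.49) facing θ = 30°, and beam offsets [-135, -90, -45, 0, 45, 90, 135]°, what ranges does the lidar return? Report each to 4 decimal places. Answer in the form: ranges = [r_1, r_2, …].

beam 1: φ=-135°, α=255°
  direction (-0.2588, -0.9659); cell (6,6); t to first gridline: x 1.1977, y 0.5073 (then +3.8637 / +1.0353)
    (6,5) via y @ 0.5073
    (5,5) via x @ 1.1977
    (5,4) via y @ 1.5426
    (5,3) via y @ 2.5778
    (5,2) via y @ 3.6131
    (5,1) via y @ 4.6484
    (4,1) via x @ 5.0615
    (4,0) via y @ 5.6837  # hit
  → r_1 = 5.6837
beam 2: φ=-90°, α=300°
  direction (0.5000, -0.8660); cell (6,6); t to first gridline: x 1.3800, y 0.5658 (then +2.0000 / +1.1547)
    (6,5) via y @ 0.5658
    (7,5) via x @ 1.3800
    (7,4) via y @ 1.7205
    (7,3) via y @ 2.8752
    (8,3) via x @ 3.3800  # hit
  → r_2 = 3.3800
beam 3: φ=-45°, α=345°
  direction (0.9659, -0.2588); cell (6,6); t to first gridline: x 0.7143, y 1.8932 (then +1.0353 / +3.8637)
    (7,6) via x @ 0.7143
    (8,6) via x @ 1.7496  # hit
  → r_3 = 1.7496
beam 4: φ=0°, α=30°
  direction (0.8660, 0.5000); cell (6,6); t to first gridline: x 0.7967, y 1.0200 (then +1.1547 / +2.0000)
    (7,6) via x @ 0.7967
    (7,7) via y @ 1.0200
    (8,7) via x @ 1.9514  # hit
  → r_4 = 1.9514
beam 5: φ=45°, α=75°
  direction (0.2588, 0.9659); cell (6,6); t to first gridline: x 2.6660, y 0.5280 (then +3.8637 / +1.0353)
    (6,7) via y @ 0.5280
    (6,8) via y @ 1.5633
    (6,9) via y @ 2.5985  # hit
  → r_5 = 2.5985
beam 6: φ=90°, α=120°
  direction (-0.5000, 0.8660); cell (6,6); t to first gridline: x 0.6200, y 0.5889 (then +2.0000 / +1.1547)
    (6,7) via y @ 0.5889
    (5,7) via x @ 0.6200
    (5,8) via y @ 1.7436  # hit
  → r_6 = 1.7436
beam 7: φ=135°, α=165°
  direction (-0.9659, 0.2588); cell (6,6); t to first gridline: x 0.3209, y 1.9705 (then +1.0353 / +3.8637)
    (5,6) via x @ 0.3209
    (4,6) via x @ 1.3562
    (4,7) via y @ 1.9705
    (3,7) via x @ 2.3915
    (2,7) via x @ 3.4268
    (1,7) via x @ 4.4620
    (0,7) via x @ 5.4973  # hit
  → r_7 = 5.4973

ranges = [5.6837, 3.3800, 1.7496, 1.9514, 2.5985, 1.7436, 5.4973]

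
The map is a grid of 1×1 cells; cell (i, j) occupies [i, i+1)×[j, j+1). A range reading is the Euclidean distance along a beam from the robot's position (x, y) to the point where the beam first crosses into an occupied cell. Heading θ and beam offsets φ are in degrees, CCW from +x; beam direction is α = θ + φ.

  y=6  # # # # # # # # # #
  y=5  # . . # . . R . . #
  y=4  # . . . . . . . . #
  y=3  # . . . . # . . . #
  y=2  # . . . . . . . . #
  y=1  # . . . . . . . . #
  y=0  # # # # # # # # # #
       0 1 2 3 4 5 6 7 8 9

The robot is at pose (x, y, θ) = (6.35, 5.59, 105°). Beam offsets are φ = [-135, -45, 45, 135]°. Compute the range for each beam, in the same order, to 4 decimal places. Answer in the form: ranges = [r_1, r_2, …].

ranges = [3.0600, 0.4734, 0.8200, 1.8360]

beam 1: φ=-135°, α=330°
  dir = (cos 330°, sin 330°) = (0.8660, -0.5000); from cell (6,5)
  next x-line at t=0.7506, next y-line at t=1.1800; Δt_x=1.1547, Δt_y=2.0000
    x: enter (7,5) at t=0.7506
    y: enter (7,4) at t=1.1800
    x: enter (8,4) at t=1.9053
    x: enter (9,4) at t=3.0600 ← occupied
  → r_1 = 3.0600
beam 2: φ=-45°, α=60°
  dir = (cos 60°, sin 60°) = (0.5000, 0.8660); from cell (6,5)
  next x-line at t=1.3000, next y-line at t=0.4734; Δt_x=2.0000, Δt_y=1.1547
    y: enter (6,6) at t=0.4734 ← occupied
  → r_2 = 0.4734
beam 3: φ=45°, α=150°
  dir = (cos 150°, sin 150°) = (-0.8660, 0.5000); from cell (6,5)
  next x-line at t=0.4041, next y-line at t=0.8200; Δt_x=1.1547, Δt_y=2.0000
    x: enter (5,5) at t=0.4041
    y: enter (5,6) at t=0.8200 ← occupied
  → r_3 = 0.8200
beam 4: φ=135°, α=240°
  dir = (cos 240°, sin 240°) = (-0.5000, -0.8660); from cell (6,5)
  next x-line at t=0.7000, next y-line at t=0.6813; Δt_x=2.0000, Δt_y=1.1547
    y: enter (6,4) at t=0.6813
    x: enter (5,4) at t=0.7000
    y: enter (5,3) at t=1.8360 ← occupied
  → r_4 = 1.8360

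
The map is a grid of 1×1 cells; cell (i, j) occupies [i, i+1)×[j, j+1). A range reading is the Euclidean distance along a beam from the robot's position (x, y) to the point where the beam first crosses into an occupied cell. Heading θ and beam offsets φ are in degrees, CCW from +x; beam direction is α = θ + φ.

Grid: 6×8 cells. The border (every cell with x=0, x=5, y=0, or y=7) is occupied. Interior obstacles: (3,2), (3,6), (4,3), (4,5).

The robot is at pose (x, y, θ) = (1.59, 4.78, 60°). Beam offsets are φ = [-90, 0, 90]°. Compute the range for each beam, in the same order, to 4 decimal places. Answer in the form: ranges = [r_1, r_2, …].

beam 1: φ=-90°, α=330°
  direction (0.8660, -0.5000); cell (1,4); t to first gridline: x 0.4734, y 1.5600 (then +1.1547 / +2.0000)
    (2,4) via x @ 0.4734
    (2,3) via y @ 1.5600
    (3,3) via x @ 1.6281
    (4,3) via x @ 2.7828  # hit
  → r_1 = 2.7828
beam 2: φ=0°, α=60°
  direction (0.5000, 0.8660); cell (1,4); t to first gridline: x 0.8200, y 0.2540 (then +2.0000 / +1.1547)
    (1,5) via y @ 0.2540
    (2,5) via x @ 0.8200
    (2,6) via y @ 1.4087
    (2,7) via y @ 2.5634  # hit
  → r_2 = 2.5634
beam 3: φ=90°, α=150°
  direction (-0.8660, 0.5000); cell (1,4); t to first gridline: x 0.6813, y 0.4400 (then +1.1547 / +2.0000)
    (1,5) via y @ 0.4400
    (0,5) via x @ 0.6813  # hit
  → r_3 = 0.6813

ranges = [2.7828, 2.5634, 0.6813]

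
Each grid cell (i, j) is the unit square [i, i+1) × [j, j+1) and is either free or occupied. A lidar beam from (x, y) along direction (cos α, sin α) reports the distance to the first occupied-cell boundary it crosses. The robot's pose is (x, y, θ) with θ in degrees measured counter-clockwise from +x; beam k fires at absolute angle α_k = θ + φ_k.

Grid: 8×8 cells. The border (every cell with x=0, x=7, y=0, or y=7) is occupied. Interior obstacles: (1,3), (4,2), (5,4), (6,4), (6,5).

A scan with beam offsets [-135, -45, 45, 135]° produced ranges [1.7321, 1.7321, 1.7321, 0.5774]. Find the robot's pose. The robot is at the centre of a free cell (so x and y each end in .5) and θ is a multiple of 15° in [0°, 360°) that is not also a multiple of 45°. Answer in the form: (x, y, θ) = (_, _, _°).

(x, y, θ) = (5.5, 2.5, 15°)

Enumerate (i+0.5, j+0.5, θ) over the 31 free cells and 16 admissible headings. For each, cast all 4 beams and compare to the given ranges.
  (3.5, 4.5, 255°): beam 1 = 2.8868 ≠ 1.7321 ✗
  (4.5, 4.5, 330°): beam 1 = 2.5882 ≠ 1.7321 ✗
  (1.5, 1.5, 210°): beam 1 = 1.5529 ≠ 1.7321 ✗
  (5.5, 5.5, 195°): beam 2 = 3.0000 ≠ 1.7321 ✗
  …
  (5.5, 2.5, 15°): r_1=1.7321, r_2=1.7321, r_3=1.7321, r_4=0.5774 — all match ✓
No second candidate reproduces the full scan.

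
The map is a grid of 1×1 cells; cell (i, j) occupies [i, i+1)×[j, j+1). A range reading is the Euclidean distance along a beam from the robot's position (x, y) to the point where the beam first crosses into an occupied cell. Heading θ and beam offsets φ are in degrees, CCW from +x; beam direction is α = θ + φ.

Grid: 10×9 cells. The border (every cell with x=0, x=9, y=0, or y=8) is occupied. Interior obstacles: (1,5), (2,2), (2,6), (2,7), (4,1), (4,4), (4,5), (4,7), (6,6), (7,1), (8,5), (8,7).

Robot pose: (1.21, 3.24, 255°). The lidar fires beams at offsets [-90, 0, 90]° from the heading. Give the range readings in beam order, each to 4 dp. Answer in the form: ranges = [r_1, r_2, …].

beam 1: φ=-90°, α=165°
  cosα=-0.9659 sinα=0.2588 | (1,3) | tMaxX 0.2174 tMaxY 2.9364 | tΔX 1.0353 tΔY 3.8637
    t=0.2174 [x] (0,3) — stop
  → r_1 = 0.2174
beam 2: φ=0°, α=255°
  cosα=-0.2588 sinα=-0.9659 | (1,3) | tMaxX 0.8114 tMaxY 0.2485 | tΔX 3.8637 tΔY 1.0353
    t=0.2485 [y] (1,2)
    t=0.8114 [x] (0,2) — stop
  → r_2 = 0.8114
beam 3: φ=90°, α=345°
  cosα=0.9659 sinα=-0.2588 | (1,3) | tMaxX 0.8179 tMaxY 0.9273 | tΔX 1.0353 tΔY 3.8637
    t=0.8179 [x] (2,3)
    t=0.9273 [y] (2,2) — stop
  → r_3 = 0.9273

ranges = [0.2174, 0.8114, 0.9273]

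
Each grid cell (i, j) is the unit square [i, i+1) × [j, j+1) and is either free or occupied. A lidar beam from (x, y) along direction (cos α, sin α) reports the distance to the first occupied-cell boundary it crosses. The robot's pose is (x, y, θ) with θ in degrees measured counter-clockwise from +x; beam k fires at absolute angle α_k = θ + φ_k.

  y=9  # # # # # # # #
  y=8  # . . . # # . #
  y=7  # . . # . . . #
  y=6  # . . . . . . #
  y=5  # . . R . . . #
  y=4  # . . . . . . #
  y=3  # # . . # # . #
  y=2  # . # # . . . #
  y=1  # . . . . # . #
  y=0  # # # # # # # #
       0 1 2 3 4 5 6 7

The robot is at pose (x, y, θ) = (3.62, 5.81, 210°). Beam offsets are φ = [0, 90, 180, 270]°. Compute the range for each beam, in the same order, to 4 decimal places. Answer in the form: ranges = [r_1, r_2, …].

ranges = [3.0253, 2.0900, 3.9029, 3.6835]

beam 1: φ=0°, α=210°
  dir = (cos 210°, sin 210°) = (-0.8660, -0.5000); from cell (3,5)
  next x-line at t=0.7159, next y-line at t=1.6200; Δt_x=1.1547, Δt_y=2.0000
    x: enter (2,5) at t=0.7159
    y: enter (2,4) at t=1.6200
    x: enter (1,4) at t=1.8706
    x: enter (0,4) at t=3.0253 ← occupied
  → r_1 = 3.0253
beam 2: φ=90°, α=300°
  dir = (cos 300°, sin 300°) = (0.5000, -0.8660); from cell (3,5)
  next x-line at t=0.7600, next y-line at t=0.9353; Δt_x=2.0000, Δt_y=1.1547
    x: enter (4,5) at t=0.7600
    y: enter (4,4) at t=0.9353
    y: enter (4,3) at t=2.0900 ← occupied
  → r_2 = 2.0900
beam 3: φ=180°, α=30°
  dir = (cos 30°, sin 30°) = (0.8660, 0.5000); from cell (3,5)
  next x-line at t=0.4388, next y-line at t=0.3800; Δt_x=1.1547, Δt_y=2.0000
    y: enter (3,6) at t=0.3800
    x: enter (4,6) at t=0.4388
    x: enter (5,6) at t=1.5935
    y: enter (5,7) at t=2.3800
    x: enter (6,7) at t=2.7482
    x: enter (7,7) at t=3.9029 ← occupied
  → r_3 = 3.9029
beam 4: φ=270°, α=120°
  dir = (cos 120°, sin 120°) = (-0.5000, 0.8660); from cell (3,5)
  next x-line at t=1.2400, next y-line at t=0.2194; Δt_x=2.0000, Δt_y=1.1547
    y: enter (3,6) at t=0.2194
    x: enter (2,6) at t=1.2400
    y: enter (2,7) at t=1.3741
    y: enter (2,8) at t=2.5288
    x: enter (1,8) at t=3.2400
    y: enter (1,9) at t=3.6835 ← occupied
  → r_4 = 3.6835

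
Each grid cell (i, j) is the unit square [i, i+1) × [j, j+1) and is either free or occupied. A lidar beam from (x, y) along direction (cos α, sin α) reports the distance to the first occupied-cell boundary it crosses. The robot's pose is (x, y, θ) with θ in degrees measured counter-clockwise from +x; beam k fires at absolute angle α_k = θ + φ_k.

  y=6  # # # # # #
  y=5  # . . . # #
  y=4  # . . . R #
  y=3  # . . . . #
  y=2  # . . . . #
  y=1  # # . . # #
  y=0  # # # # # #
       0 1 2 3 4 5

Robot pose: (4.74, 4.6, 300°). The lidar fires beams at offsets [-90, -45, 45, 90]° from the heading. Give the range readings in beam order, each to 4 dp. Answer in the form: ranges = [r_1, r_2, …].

beam 1: φ=-90°, α=210°
  cosα=-0.8660 sinα=-0.5000 | (4,4) | tMaxX 0.8545 tMaxY 1.2000 | tΔX 1.1547 tΔY 2.0000
    t=0.8545 [x] (3,4)
    t=1.2000 [y] (3,3)
    t=2.0092 [x] (2,3)
    t=3.1639 [x] (1,3)
    t=3.2000 [y] (1,2)
    t=4.3186 [x] (0,2) — stop
  → r_1 = 4.3186
beam 2: φ=-45°, α=255°
  cosα=-0.2588 sinα=-0.9659 | (4,4) | tMaxX 2.8591 tMaxY 0.6212 | tΔX 3.8637 tΔY 1.0353
    t=0.6212 [y] (4,3)
    t=1.6564 [y] (4,2)
    t=2.6917 [y] (4,1) — stop
  → r_2 = 2.6917
beam 3: φ=45°, α=345°
  cosα=0.9659 sinα=-0.2588 | (4,4) | tMaxX 0.2692 tMaxY 2.3182 | tΔX 1.0353 tΔY 3.8637
    t=0.2692 [x] (5,4) — stop
  → r_3 = 0.2692
beam 4: φ=90°, α=30°
  cosα=0.8660 sinα=0.5000 | (4,4) | tMaxX 0.3002 tMaxY 0.8000 | tΔX 1.1547 tΔY 2.0000
    t=0.3002 [x] (5,4) — stop
  → r_4 = 0.3002

ranges = [4.3186, 2.6917, 0.2692, 0.3002]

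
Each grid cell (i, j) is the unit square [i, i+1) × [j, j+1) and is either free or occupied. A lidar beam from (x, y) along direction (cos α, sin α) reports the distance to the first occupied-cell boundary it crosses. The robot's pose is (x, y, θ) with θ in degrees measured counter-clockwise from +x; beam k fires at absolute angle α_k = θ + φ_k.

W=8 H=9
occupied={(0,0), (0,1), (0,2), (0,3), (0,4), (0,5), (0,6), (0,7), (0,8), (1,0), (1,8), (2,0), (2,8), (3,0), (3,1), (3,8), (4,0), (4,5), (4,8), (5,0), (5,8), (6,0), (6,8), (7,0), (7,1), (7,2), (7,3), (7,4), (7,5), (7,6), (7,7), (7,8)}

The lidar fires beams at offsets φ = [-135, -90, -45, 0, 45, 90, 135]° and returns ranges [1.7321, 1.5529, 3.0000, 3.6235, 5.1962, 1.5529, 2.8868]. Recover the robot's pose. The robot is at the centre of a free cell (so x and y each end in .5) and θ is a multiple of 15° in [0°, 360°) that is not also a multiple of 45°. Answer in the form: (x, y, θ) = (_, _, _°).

The pose lattice has 40·16 = 640 candidates. Test each by forward raycasting.
  (2.5, 6.5, 330°): beam 1 = 1.5529 ≠ 1.7321 ✗
  (3.5, 6.5, 285°): beam 1 = 2.8868 ≠ 1.7321 ✗
  (4.5, 1.5, 120°): beam 1 = 1.9319 ≠ 1.7321 ✗
  (3.5, 4.5, 345°): beam 1 = 2.8868 ≠ 1.7321 ✗
  …
  (2.5, 5.5, 285°): r_1=1.7321, r_2=1.5529, r_3=3.0000, r_4=3.6235, r_5=5.1962, r_6=1.5529, r_7=2.8868 — all match ✓
No second candidate reproduces the full scan.

(x, y, θ) = (2.5, 5.5, 285°)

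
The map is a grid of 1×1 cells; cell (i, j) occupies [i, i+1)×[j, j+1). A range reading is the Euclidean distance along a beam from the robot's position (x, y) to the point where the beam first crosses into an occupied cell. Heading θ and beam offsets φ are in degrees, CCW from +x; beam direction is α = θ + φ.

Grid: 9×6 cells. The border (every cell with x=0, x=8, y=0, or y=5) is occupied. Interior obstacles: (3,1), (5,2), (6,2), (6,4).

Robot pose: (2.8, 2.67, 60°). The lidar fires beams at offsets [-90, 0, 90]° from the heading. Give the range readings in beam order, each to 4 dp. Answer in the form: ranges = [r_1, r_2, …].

ranges = [1.3400, 2.6905, 2.0785]

beam 1: φ=-90°, α=330°
  dir = (cos 330°, sin 330°) = (0.8660, -0.5000); from cell (2,2)
  next x-line at t=0.2309, next y-line at t=1.3400; Δt_x=1.1547, Δt_y=2.0000
    x: enter (3,2) at t=0.2309
    y: enter (3,1) at t=1.3400 ← occupied
  → r_1 = 1.3400
beam 2: φ=0°, α=60°
  dir = (cos 60°, sin 60°) = (0.5000, 0.8660); from cell (2,2)
  next x-line at t=0.4000, next y-line at t=0.3811; Δt_x=2.0000, Δt_y=1.1547
    y: enter (2,3) at t=0.3811
    x: enter (3,3) at t=0.4000
    y: enter (3,4) at t=1.5358
    x: enter (4,4) at t=2.4000
    y: enter (4,5) at t=2.6905 ← occupied
  → r_2 = 2.6905
beam 3: φ=90°, α=150°
  dir = (cos 150°, sin 150°) = (-0.8660, 0.5000); from cell (2,2)
  next x-line at t=0.9238, next y-line at t=0.6600; Δt_x=1.1547, Δt_y=2.0000
    y: enter (2,3) at t=0.6600
    x: enter (1,3) at t=0.9238
    x: enter (0,3) at t=2.0785 ← occupied
  → r_3 = 2.0785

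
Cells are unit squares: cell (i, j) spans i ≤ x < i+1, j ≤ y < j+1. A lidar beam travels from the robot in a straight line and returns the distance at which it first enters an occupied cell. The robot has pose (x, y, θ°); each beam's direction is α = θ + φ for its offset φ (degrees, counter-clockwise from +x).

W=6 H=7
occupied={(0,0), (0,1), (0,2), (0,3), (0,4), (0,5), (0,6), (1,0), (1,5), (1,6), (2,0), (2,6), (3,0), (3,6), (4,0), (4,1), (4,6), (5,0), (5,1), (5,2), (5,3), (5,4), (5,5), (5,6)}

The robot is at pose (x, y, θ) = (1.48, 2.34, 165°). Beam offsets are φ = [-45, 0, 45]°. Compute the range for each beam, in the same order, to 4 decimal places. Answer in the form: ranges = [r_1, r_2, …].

beam 1: φ=-45°, α=120°
  d=(-0.5000,0.8660)  start (1,2)  tX=0.9600 tY=0.7621  stride 1/|dx|=2.0000 1/|dy|=1.1547
    cross y-line → (1,3), t=0.7621
    cross x-line → (0,3), t=0.9600 (wall)
  → r_1 = 0.9600
beam 2: φ=0°, α=165°
  d=(-0.9659,0.2588)  start (1,2)  tX=0.4969 tY=2.5500  stride 1/|dx|=1.0353 1/|dy|=3.8637
    cross x-line → (0,2), t=0.4969 (wall)
  → r_2 = 0.4969
beam 3: φ=45°, α=210°
  d=(-0.8660,-0.5000)  start (1,2)  tX=0.5543 tY=0.6800  stride 1/|dx|=1.1547 1/|dy|=2.0000
    cross x-line → (0,2), t=0.5543 (wall)
  → r_3 = 0.5543

ranges = [0.9600, 0.4969, 0.5543]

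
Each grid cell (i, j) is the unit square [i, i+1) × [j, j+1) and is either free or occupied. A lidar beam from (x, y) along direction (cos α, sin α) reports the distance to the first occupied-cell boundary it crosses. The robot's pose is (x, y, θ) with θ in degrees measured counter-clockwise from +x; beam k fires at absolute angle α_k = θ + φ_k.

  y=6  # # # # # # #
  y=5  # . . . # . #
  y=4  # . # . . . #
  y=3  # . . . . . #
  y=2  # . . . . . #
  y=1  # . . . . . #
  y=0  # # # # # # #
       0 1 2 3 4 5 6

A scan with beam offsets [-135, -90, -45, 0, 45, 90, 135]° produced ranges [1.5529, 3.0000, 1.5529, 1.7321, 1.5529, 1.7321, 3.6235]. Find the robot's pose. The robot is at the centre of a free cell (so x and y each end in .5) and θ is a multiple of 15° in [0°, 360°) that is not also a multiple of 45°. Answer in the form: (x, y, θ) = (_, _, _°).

(x, y, θ) = (2.5, 2.5, 210°)

The pose lattice has 23·16 = 368 candidates. Test each by forward raycasting.
  (3.5, 2.5, 240°): beam 1 = 1.9319 ≠ 1.5529 ✗
  (3.5, 3.5, 240°): beam 1 = 2.5882 ≠ 1.5529 ✗
  (2.5, 2.5, 300°): beam 2 = 1.7321 ≠ 3.0000 ✗
  …
  (2.5, 2.5, 210°): r_1=1.5529, r_2=3.0000, r_3=1.5529, r_4=1.7321, r_5=1.5529, r_6=1.7321, r_7=3.6235 — all match ✓
Only this pose fits every beam.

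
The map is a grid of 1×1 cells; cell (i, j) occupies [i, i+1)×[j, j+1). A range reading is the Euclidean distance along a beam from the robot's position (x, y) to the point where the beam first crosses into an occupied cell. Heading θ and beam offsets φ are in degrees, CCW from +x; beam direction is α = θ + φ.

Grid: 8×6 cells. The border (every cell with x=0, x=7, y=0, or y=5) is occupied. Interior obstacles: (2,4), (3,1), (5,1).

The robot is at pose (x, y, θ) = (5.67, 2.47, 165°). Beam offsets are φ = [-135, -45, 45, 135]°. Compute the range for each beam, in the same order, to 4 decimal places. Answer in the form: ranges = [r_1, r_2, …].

beam 1: φ=-135°, α=30°
  d=(0.8660,0.5000)  start (5,2)  tX=0.3811 tY=1.0600  stride 1/|dx|=1.1547 1/|dy|=2.0000
    cross x-line → (6,2), t=0.3811
    cross y-line → (6,3), t=1.0600
    cross x-line → (7,3), t=1.5358 (wall)
  → r_1 = 1.5358
beam 2: φ=-45°, α=120°
  d=(-0.5000,0.8660)  start (5,2)  tX=1.3400 tY=0.6120  stride 1/|dx|=2.0000 1/|dy|=1.1547
    cross y-line → (5,3), t=0.6120
    cross x-line → (4,3), t=1.3400
    cross y-line → (4,4), t=1.7667
    cross y-line → (4,5), t=2.9214 (wall)
  → r_2 = 2.9214
beam 3: φ=45°, α=210°
  d=(-0.8660,-0.5000)  start (5,2)  tX=0.7736 tY=0.9400  stride 1/|dx|=1.1547 1/|dy|=2.0000
    cross x-line → (4,2), t=0.7736
    cross y-line → (4,1), t=0.9400
    cross x-line → (3,1), t=1.9283 (wall)
  → r_3 = 1.9283
beam 4: φ=135°, α=300°
  d=(0.5000,-0.8660)  start (5,2)  tX=0.6600 tY=0.5427  stride 1/|dx|=2.0000 1/|dy|=1.1547
    cross y-line → (5,1), t=0.5427 (wall)
  → r_4 = 0.5427

ranges = [1.5358, 2.9214, 1.9283, 0.5427]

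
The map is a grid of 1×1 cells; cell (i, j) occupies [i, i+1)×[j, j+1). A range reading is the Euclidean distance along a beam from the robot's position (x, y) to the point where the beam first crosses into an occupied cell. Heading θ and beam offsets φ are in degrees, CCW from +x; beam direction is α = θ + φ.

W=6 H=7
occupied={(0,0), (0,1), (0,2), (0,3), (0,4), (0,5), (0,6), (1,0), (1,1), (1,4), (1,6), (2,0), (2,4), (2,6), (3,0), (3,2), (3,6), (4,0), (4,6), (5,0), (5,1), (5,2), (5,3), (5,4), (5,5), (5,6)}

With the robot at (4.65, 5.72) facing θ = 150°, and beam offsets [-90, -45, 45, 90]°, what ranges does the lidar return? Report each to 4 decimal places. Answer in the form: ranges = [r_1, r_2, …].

beam 1: φ=-90°, α=60°
  d=(0.5000,0.8660)  start (4,5)  tX=0.7000 tY=0.3233  stride 1/|dx|=2.0000 1/|dy|=1.1547
    cross y-line → (4,6), t=0.3233 (wall)
  → r_1 = 0.3233
beam 2: φ=-45°, α=105°
  d=(-0.2588,0.9659)  start (4,5)  tX=2.5114 tY=0.2899  stride 1/|dx|=3.8637 1/|dy|=1.0353
    cross y-line → (4,6), t=0.2899 (wall)
  → r_2 = 0.2899
beam 3: φ=45°, α=195°
  d=(-0.9659,-0.2588)  start (4,5)  tX=0.6729 tY=2.7819  stride 1/|dx|=1.0353 1/|dy|=3.8637
    cross x-line → (3,5), t=0.6729
    cross x-line → (2,5), t=1.7082
    cross x-line → (1,5), t=2.7435
    cross y-line → (1,4), t=2.7819 (wall)
  → r_3 = 2.7819
beam 4: φ=90°, α=240°
  d=(-0.5000,-0.8660)  start (4,5)  tX=1.3000 tY=0.8314  stride 1/|dx|=2.0000 1/|dy|=1.1547
    cross y-line → (4,4), t=0.8314
    cross x-line → (3,4), t=1.3000
    cross y-line → (3,3), t=1.9861
    cross y-line → (3,2), t=3.1408 (wall)
  → r_4 = 3.1408

ranges = [0.3233, 0.2899, 2.7819, 3.1408]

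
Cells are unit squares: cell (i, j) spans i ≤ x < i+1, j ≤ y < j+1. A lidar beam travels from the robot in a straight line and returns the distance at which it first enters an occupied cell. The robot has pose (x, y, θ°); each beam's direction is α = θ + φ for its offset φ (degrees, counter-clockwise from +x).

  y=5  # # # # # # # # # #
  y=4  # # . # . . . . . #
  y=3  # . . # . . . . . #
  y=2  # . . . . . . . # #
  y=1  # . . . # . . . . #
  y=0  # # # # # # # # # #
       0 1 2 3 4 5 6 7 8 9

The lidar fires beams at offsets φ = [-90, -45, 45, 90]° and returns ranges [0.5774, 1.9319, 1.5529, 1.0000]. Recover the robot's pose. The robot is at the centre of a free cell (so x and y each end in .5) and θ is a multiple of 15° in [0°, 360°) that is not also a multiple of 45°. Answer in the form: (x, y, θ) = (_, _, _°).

The pose lattice has 27·16 = 432 candidates. Test each by forward raycasting.
  (3.5, 2.5, 195°): beam 1 = 0.5176 ≠ 0.5774 ✗
  (6.5, 4.5, 165°): beam 1 = 0.5176 ≠ 0.5774 ✗
  (2.5, 1.5, 330°): beam 2 = 0.5176 ≠ 1.9319 ✗
  (5.5, 4.5, 255°): beam 1 = 1.5529 ≠ 0.5774 ✗
  …
  (8.5, 4.5, 210°): r_1=0.5774, r_2=1.9319, r_3=1.5529, r_4=1.0000 — all match ✓
No second candidate reproduces the full scan.

(x, y, θ) = (8.5, 4.5, 210°)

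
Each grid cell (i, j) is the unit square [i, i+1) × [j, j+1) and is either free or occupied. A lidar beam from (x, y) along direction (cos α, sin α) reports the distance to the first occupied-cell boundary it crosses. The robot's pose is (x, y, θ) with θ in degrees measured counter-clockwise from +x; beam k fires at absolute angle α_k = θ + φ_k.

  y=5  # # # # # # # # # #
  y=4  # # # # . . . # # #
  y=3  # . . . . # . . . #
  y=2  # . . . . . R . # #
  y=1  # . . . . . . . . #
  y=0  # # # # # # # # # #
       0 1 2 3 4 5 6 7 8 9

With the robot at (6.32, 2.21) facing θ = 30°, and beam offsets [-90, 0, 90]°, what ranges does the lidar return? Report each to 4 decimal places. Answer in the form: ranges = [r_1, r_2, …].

beam 1: φ=-90°, α=300°
  dir = (cos 300°, sin 300°) = (0.5000, -0.8660); from cell (6,2)
  next x-line at t=1.3600, next y-line at t=0.2425; Δt_x=2.0000, Δt_y=1.1547
    y: enter (6,1) at t=0.2425
    x: enter (7,1) at t=1.3600
    y: enter (7,0) at t=1.3972 ← occupied
  → r_1 = 1.3972
beam 2: φ=0°, α=30°
  dir = (cos 30°, sin 30°) = (0.8660, 0.5000); from cell (6,2)
  next x-line at t=0.7852, next y-line at t=1.5800; Δt_x=1.1547, Δt_y=2.0000
    x: enter (7,2) at t=0.7852
    y: enter (7,3) at t=1.5800
    x: enter (8,3) at t=1.9399
    x: enter (9,3) at t=3.0946 ← occupied
  → r_2 = 3.0946
beam 3: φ=90°, α=120°
  dir = (cos 120°, sin 120°) = (-0.5000, 0.8660); from cell (6,2)
  next x-line at t=0.6400, next y-line at t=0.9122; Δt_x=2.0000, Δt_y=1.1547
    x: enter (5,2) at t=0.6400
    y: enter (5,3) at t=0.9122 ← occupied
  → r_3 = 0.9122

ranges = [1.3972, 3.0946, 0.9122]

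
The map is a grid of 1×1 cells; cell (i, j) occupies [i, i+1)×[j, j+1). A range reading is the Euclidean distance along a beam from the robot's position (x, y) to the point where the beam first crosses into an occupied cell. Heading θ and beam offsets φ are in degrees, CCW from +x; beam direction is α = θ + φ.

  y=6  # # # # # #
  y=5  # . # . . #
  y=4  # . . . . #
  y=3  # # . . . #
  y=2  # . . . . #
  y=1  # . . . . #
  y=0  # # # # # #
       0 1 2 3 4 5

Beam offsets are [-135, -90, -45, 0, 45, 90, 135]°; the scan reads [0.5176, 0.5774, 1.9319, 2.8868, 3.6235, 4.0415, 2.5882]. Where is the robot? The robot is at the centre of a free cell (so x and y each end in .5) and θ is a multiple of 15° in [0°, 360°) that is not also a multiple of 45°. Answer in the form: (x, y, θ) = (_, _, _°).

Enumerate (i+0.5, j+0.5, θ) over the 18 free cells and 16 admissible headings. For each, cast all 7 beams and compare to the given ranges.
  (4.5, 4.5, 255°): beam 1 = 1.7321 ≠ 0.5176 ✗
  (1.5, 1.5, 285°): beam 1 = 0.5774 ≠ 0.5176 ✗
  (4.5, 1.5, 300°): beam 1 = 3.6235 ≠ 0.5176 ✗
  …
  (4.5, 3.5, 120°): r_1=0.5176, r_2=0.5774, r_3=1.9319, r_4=2.8868, r_5=3.6235, r_6=4.0415, r_7=2.5882 — all match ✓
Unique over the lattice → pose = (4.5, 3.5, 120°).

(x, y, θ) = (4.5, 3.5, 120°)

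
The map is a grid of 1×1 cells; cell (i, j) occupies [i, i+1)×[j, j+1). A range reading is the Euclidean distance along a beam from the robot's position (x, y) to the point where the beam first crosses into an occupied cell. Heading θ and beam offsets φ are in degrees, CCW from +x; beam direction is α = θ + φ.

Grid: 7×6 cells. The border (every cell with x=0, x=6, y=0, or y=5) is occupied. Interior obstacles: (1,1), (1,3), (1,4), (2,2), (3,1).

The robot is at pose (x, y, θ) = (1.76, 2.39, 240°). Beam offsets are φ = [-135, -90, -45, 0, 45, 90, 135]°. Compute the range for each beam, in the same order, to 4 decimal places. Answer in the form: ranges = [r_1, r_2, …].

beam 1: φ=-135°, α=105°
  d=(-0.2588,0.9659)  start (1,2)  tX=2.9364 tY=0.6315  stride 1/|dx|=3.8637 1/|dy|=1.0353
    cross y-line → (1,3), t=0.6315 (wall)
  → r_1 = 0.6315
beam 2: φ=-90°, α=150°
  d=(-0.8660,0.5000)  start (1,2)  tX=0.8776 tY=1.2200  stride 1/|dx|=1.1547 1/|dy|=2.0000
    cross x-line → (0,2), t=0.8776 (wall)
  → r_2 = 0.8776
beam 3: φ=-45°, α=195°
  d=(-0.9659,-0.2588)  start (1,2)  tX=0.7868 tY=1.5068  stride 1/|dx|=1.0353 1/|dy|=3.8637
    cross x-line → (0,2), t=0.7868 (wall)
  → r_3 = 0.7868
beam 4: φ=0°, α=240°
  d=(-0.5000,-0.8660)  start (1,2)  tX=1.5200 tY=0.4503  stride 1/|dx|=2.0000 1/|dy|=1.1547
    cross y-line → (1,1), t=0.4503 (wall)
  → r_4 = 0.4503
beam 5: φ=45°, α=285°
  d=(0.2588,-0.9659)  start (1,2)  tX=0.9273 tY=0.4038  stride 1/|dx|=3.8637 1/|dy|=1.0353
    cross y-line → (1,1), t=0.4038 (wall)
  → r_5 = 0.4038
beam 6: φ=90°, α=330°
  d=(0.8660,-0.5000)  start (1,2)  tX=0.2771 tY=0.7800  stride 1/|dx|=1.1547 1/|dy|=2.0000
    cross x-line → (2,2), t=0.2771 (wall)
  → r_6 = 0.2771
beam 7: φ=135°, α=15°
  d=(0.9659,0.2588)  start (1,2)  tX=0.2485 tY=2.3569  stride 1/|dx|=1.0353 1/|dy|=3.8637
    cross x-line → (2,2), t=0.2485 (wall)
  → r_7 = 0.2485

ranges = [0.6315, 0.8776, 0.7868, 0.4503, 0.4038, 0.2771, 0.2485]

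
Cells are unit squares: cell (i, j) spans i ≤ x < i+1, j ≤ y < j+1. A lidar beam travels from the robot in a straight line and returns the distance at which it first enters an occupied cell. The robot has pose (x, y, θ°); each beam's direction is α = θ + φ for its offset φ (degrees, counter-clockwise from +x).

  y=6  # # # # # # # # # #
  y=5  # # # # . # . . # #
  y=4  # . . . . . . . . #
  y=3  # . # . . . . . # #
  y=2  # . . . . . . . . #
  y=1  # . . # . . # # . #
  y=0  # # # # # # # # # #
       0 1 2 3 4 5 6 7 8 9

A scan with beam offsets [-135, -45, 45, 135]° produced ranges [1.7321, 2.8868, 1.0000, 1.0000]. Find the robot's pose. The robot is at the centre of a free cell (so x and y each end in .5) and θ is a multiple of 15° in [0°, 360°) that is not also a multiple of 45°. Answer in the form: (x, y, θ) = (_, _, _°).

(x, y, θ) = (7.5, 4.5, 285°)

Candidates: 30 free-cell centres × 16 headings = 480 poses. Raycast each; keep the one whose scan matches to 4 dp.
  (5.5, 3.5, 345°): beam 1 = 5.0000 ≠ 1.7321 ✗
  (3.5, 4.5, 285°): beam 1 = 1.0000 ≠ 1.7321 ✗
  (7.5, 2.5, 30°): beam 1 = 0.5176 ≠ 1.7321 ✗
  …
  (7.5, 4.5, 285°): r_1=1.7321, r_2=2.8868, r_3=1.0000, r_4=1.0000 — all match ✓
Unique over the lattice → pose = (7.5, 4.5, 285°).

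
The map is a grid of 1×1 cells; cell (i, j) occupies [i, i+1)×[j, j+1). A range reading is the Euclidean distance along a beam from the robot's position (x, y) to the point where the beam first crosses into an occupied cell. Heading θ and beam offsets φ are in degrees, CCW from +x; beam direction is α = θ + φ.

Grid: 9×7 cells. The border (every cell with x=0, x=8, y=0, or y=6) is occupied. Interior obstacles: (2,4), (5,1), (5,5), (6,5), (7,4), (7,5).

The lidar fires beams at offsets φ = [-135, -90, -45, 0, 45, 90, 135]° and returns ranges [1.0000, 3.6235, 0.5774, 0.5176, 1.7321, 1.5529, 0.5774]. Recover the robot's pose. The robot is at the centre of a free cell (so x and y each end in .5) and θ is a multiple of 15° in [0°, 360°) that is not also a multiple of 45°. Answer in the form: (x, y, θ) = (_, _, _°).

Candidates: 29 free-cell centres × 16 headings = 464 poses. Raycast each; keep the one whose scan matches to 4 dp.
  (6.5, 3.5, 300°): beam 1 = 3.6235 ≠ 1.0000 ✗
  (1.5, 1.5, 195°): beam 1 = 2.8868 ≠ 1.0000 ✗
  (4.5, 2.5, 120°): beam 1 = 3.6235 ≠ 1.0000 ✗
  (7.5, 3.5, 165°): beam 1 = 0.5774 ≠ 1.0000 ✗
  …
  (1.5, 4.5, 15°): r_1=1.0000, r_2=3.6235, r_3=0.5774, r_4=0.5176, r_5=1.7321, r_6=1.5529, r_7=0.5774 — all match ✓
No second candidate reproduces the full scan.

(x, y, θ) = (1.5, 4.5, 15°)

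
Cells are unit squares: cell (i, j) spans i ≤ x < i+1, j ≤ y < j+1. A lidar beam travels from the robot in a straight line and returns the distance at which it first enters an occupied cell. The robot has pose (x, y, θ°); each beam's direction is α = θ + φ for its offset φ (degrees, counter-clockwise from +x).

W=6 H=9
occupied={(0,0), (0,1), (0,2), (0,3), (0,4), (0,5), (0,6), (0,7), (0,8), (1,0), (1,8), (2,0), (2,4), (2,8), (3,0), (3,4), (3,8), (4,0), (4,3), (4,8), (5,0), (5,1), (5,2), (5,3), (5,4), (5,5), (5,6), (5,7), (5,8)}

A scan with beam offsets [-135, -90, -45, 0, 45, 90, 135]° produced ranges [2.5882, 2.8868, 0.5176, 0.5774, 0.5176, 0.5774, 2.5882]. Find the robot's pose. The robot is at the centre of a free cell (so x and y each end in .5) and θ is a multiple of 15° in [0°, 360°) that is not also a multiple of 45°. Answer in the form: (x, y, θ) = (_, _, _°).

(x, y, θ) = (3.5, 3.5, 30°)

Enumerate (i+0.5, j+0.5, θ) over the 25 free cells and 16 admissible headings. For each, cast all 7 beams and compare to the given ranges.
  (1.5, 1.5, 195°): beam 1 = 2.8868 ≠ 2.5882 ✗
  (2.5, 2.5, 285°): beam 1 = 1.7321 ≠ 2.5882 ✗
  (1.5, 6.5, 285°): beam 1 = 0.5774 ≠ 2.5882 ✗
  (3.5, 6.5, 210°): beam 1 = 1.5529 ≠ 2.5882 ✗
  …
  (3.5, 3.5, 30°): r_1=2.5882, r_2=2.8868, r_3=0.5176, r_4=0.5774, r_5=0.5176, r_6=0.5774, r_7=2.5882 — all match ✓
Unique over the lattice → pose = (3.5, 3.5, 30°).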